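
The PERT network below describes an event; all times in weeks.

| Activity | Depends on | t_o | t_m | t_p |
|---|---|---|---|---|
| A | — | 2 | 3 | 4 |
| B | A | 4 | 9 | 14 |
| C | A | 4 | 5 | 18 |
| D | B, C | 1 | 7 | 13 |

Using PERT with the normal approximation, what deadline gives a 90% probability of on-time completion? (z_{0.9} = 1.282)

22.4 weeks

te_A = (2 + 4·3 + 4)/6 = 18/6 = 3; σ²_A = ((4−2)/6)² = 0.111
te_B = (4 + 4·9 + 14)/6 = 54/6 = 9; σ²_B = ((14−4)/6)² = 2.778
te_C = (4 + 4·5 + 18)/6 = 42/6 = 7; σ²_C = ((18−4)/6)² = 5.444
te_D = (1 + 4·7 + 13)/6 = 42/6 = 7; σ²_D = ((13−1)/6)² = 4.000

Forward pass:
ES_A = 0; EF_A = 3
ES_B = 3; EF_B = 3+9 = 12
ES_C = 3; EF_C = 3+7 = 10
ES_D = max(EF_B=12, EF_C=10) = 12; EF_D = 12+7 = 19
Expected project duration μ = 19 weeks. Critical path: A → B → D.

Variance along critical path = 0.111 + 2.778 + 4.000 = 6.889; σ = 2.625 weeks.
D = μ + z·σ = 19 + 1.282·2.625 = 22.4 weeks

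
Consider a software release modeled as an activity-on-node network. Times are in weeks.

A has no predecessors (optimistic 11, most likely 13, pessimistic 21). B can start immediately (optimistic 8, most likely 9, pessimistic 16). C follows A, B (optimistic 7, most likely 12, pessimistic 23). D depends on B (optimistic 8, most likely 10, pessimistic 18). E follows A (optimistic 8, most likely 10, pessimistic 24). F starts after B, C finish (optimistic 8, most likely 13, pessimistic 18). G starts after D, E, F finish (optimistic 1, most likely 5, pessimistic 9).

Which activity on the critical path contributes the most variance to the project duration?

te_A = (11 + 4·13 + 21)/6 = 84/6 = 14; σ²_A = ((21−11)/6)² = 2.778
te_B = (8 + 4·9 + 16)/6 = 60/6 = 10; σ²_B = ((16−8)/6)² = 1.778
te_C = (7 + 4·12 + 23)/6 = 78/6 = 13; σ²_C = ((23−7)/6)² = 7.111
te_D = (8 + 4·10 + 18)/6 = 66/6 = 11; σ²_D = ((18−8)/6)² = 2.778
te_E = (8 + 4·10 + 24)/6 = 72/6 = 12; σ²_E = ((24−8)/6)² = 7.111
te_F = (8 + 4·13 + 18)/6 = 78/6 = 13; σ²_F = ((18−8)/6)² = 2.778
te_G = (1 + 4·5 + 9)/6 = 30/6 = 5; σ²_G = ((9−1)/6)² = 1.778

Forward pass:
ES_A = 0; EF_A = 14
ES_B = 0; EF_B = 10
ES_C = max(EF_A=14, EF_B=10) = 14; EF_C = 14+13 = 27
ES_D = 10; EF_D = 10+11 = 21
ES_E = 14; EF_E = 14+12 = 26
ES_F = max(EF_B=10, EF_C=27) = 27; EF_F = 27+13 = 40
ES_G = max(EF_D=21, EF_E=26, EF_F=40) = 40; EF_G = 40+5 = 45
Expected project duration μ = 45 weeks. Critical path: A → C → F → G.

Variances on critical path: σ²_A=2.778, σ²_C=7.111, σ²_F=2.778, σ²_G=1.778.
Largest is σ²_C = 7.111.

C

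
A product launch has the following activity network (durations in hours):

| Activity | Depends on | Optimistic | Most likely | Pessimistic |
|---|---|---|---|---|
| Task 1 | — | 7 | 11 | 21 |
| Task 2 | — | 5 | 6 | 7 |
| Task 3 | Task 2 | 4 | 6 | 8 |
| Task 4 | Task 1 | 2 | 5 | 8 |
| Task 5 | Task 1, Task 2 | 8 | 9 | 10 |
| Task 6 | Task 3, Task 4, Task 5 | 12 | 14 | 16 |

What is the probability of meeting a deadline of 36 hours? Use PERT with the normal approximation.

0.658

te_Task 1 = (7 + 4·11 + 21)/6 = 72/6 = 12; σ²_Task 1 = ((21−7)/6)² = 5.444
te_Task 2 = (5 + 4·6 + 7)/6 = 36/6 = 6; σ²_Task 2 = ((7−5)/6)² = 0.111
te_Task 3 = (4 + 4·6 + 8)/6 = 36/6 = 6; σ²_Task 3 = ((8−4)/6)² = 0.444
te_Task 4 = (2 + 4·5 + 8)/6 = 30/6 = 5; σ²_Task 4 = ((8−2)/6)² = 1.000
te_Task 5 = (8 + 4·9 + 10)/6 = 54/6 = 9; σ²_Task 5 = ((10−8)/6)² = 0.111
te_Task 6 = (12 + 4·14 + 16)/6 = 84/6 = 14; σ²_Task 6 = ((16−12)/6)² = 0.444

Forward pass:
ES_Task 1 = 0; EF_Task 1 = 12
ES_Task 2 = 0; EF_Task 2 = 6
ES_Task 3 = 6; EF_Task 3 = 6+6 = 12
ES_Task 4 = 12; EF_Task 4 = 12+5 = 17
ES_Task 5 = max(EF_Task 1=12, EF_Task 2=6) = 12; EF_Task 5 = 12+9 = 21
ES_Task 6 = max(EF_Task 3=12, EF_Task 4=17, EF_Task 5=21) = 21; EF_Task 6 = 21+14 = 35
Expected project duration μ = 35 hours. Critical path: Task 1 → Task 5 → Task 6.

Variance along critical path = 5.444 + 0.111 + 0.444 = 6.000; σ = √6.000 = 2.449 hours.
Z = (36 − 35) / 2.449 = 0.408
P(T ≤ 36) = Φ(0.408) ≈ 0.658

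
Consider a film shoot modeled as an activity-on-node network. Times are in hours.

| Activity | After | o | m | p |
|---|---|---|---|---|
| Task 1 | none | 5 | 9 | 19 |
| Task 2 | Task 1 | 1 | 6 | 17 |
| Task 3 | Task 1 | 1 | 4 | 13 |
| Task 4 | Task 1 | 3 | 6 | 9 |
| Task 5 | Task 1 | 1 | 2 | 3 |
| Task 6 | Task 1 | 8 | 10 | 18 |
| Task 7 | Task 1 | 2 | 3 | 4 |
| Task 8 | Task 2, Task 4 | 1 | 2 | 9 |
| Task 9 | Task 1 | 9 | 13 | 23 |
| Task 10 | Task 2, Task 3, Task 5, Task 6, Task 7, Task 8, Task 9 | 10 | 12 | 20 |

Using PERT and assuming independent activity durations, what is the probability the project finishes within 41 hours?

0.860

te_Task 1 = (5 + 4·9 + 19)/6 = 60/6 = 10; σ²_Task 1 = ((19−5)/6)² = 5.444
te_Task 2 = (1 + 4·6 + 17)/6 = 42/6 = 7; σ²_Task 2 = ((17−1)/6)² = 7.111
te_Task 3 = (1 + 4·4 + 13)/6 = 30/6 = 5; σ²_Task 3 = ((13−1)/6)² = 4.000
te_Task 4 = (3 + 4·6 + 9)/6 = 36/6 = 6; σ²_Task 4 = ((9−3)/6)² = 1.000
te_Task 5 = (1 + 4·2 + 3)/6 = 12/6 = 2; σ²_Task 5 = ((3−1)/6)² = 0.111
te_Task 6 = (8 + 4·10 + 18)/6 = 66/6 = 11; σ²_Task 6 = ((18−8)/6)² = 2.778
te_Task 7 = (2 + 4·3 + 4)/6 = 18/6 = 3; σ²_Task 7 = ((4−2)/6)² = 0.111
te_Task 8 = (1 + 4·2 + 9)/6 = 18/6 = 3; σ²_Task 8 = ((9−1)/6)² = 1.778
te_Task 9 = (9 + 4·13 + 23)/6 = 84/6 = 14; σ²_Task 9 = ((23−9)/6)² = 5.444
te_Task 10 = (10 + 4·12 + 20)/6 = 78/6 = 13; σ²_Task 10 = ((20−10)/6)² = 2.778

Forward pass:
ES_Task 1 = 0; EF_Task 1 = 10
ES_Task 2 = 10; EF_Task 2 = 10+7 = 17
ES_Task 3 = 10; EF_Task 3 = 10+5 = 15
ES_Task 4 = 10; EF_Task 4 = 10+6 = 16
ES_Task 5 = 10; EF_Task 5 = 10+2 = 12
ES_Task 6 = 10; EF_Task 6 = 10+11 = 21
ES_Task 7 = 10; EF_Task 7 = 10+3 = 13
ES_Task 8 = max(EF_Task 2=17, EF_Task 4=16) = 17; EF_Task 8 = 17+3 = 20
ES_Task 9 = 10; EF_Task 9 = 10+14 = 24
ES_Task 10 = max(EF_Task 2=17, EF_Task 3=15, EF_Task 5=12, EF_Task 6=21, EF_Task 7=13, EF_Task 8=20, EF_Task 9=24) = 24; EF_Task 10 = 24+13 = 37
Expected project duration μ = 37 hours. Critical path: Task 1 → Task 9 → Task 10.

Variance along critical path = 5.444 + 5.444 + 2.778 = 13.667; σ = √13.667 = 3.697 hours.
Z = (41 − 37) / 3.697 = 1.082
P(T ≤ 41) = Φ(1.082) ≈ 0.860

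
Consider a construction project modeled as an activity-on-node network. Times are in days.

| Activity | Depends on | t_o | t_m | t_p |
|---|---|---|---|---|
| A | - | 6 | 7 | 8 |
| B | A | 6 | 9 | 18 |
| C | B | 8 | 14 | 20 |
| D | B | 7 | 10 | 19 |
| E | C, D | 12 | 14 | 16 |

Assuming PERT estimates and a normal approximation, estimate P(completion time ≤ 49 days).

0.914

te_A = (6 + 4·7 + 8)/6 = 42/6 = 7; σ²_A = ((8−6)/6)² = 0.111
te_B = (6 + 4·9 + 18)/6 = 60/6 = 10; σ²_B = ((18−6)/6)² = 4.000
te_C = (8 + 4·14 + 20)/6 = 84/6 = 14; σ²_C = ((20−8)/6)² = 4.000
te_D = (7 + 4·10 + 19)/6 = 66/6 = 11; σ²_D = ((19−7)/6)² = 4.000
te_E = (12 + 4·14 + 16)/6 = 84/6 = 14; σ²_E = ((16−12)/6)² = 0.444

Forward pass:
ES_A = 0; EF_A = 7
ES_B = 7; EF_B = 7+10 = 17
ES_C = 17; EF_C = 17+14 = 31
ES_D = 17; EF_D = 17+11 = 28
ES_E = max(EF_C=31, EF_D=28) = 31; EF_E = 31+14 = 45
Expected project duration μ = 45 days. Critical path: A → B → C → E.

Variance along critical path = 0.111 + 4.000 + 4.000 + 0.444 = 8.556; σ = √8.556 = 2.925 days.
Z = (49 − 45) / 2.925 = 1.368
P(T ≤ 49) = Φ(1.368) ≈ 0.914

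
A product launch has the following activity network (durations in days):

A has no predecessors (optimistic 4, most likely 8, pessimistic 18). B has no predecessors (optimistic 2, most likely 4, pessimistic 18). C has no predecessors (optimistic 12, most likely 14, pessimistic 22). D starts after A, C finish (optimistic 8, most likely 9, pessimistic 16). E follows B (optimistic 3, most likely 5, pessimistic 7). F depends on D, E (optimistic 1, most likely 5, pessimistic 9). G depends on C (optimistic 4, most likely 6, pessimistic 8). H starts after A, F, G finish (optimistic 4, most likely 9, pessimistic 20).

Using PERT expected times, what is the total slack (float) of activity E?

14 days

te_A = (4 + 4·8 + 18)/6 = 54/6 = 9
te_B = (2 + 4·4 + 18)/6 = 36/6 = 6
te_C = (12 + 4·14 + 22)/6 = 90/6 = 15
te_D = (8 + 4·9 + 16)/6 = 60/6 = 10
te_E = (3 + 4·5 + 7)/6 = 30/6 = 5
te_F = (1 + 4·5 + 9)/6 = 30/6 = 5
te_G = (4 + 4·6 + 8)/6 = 36/6 = 6
te_H = (4 + 4·9 + 20)/6 = 60/6 = 10

Forward pass:
ES_A = 0; EF_A = 9
ES_B = 0; EF_B = 6
ES_C = 0; EF_C = 15
ES_D = max(EF_A=9, EF_C=15) = 15; EF_D = 15+10 = 25
ES_E = 6; EF_E = 6+5 = 11
ES_F = max(EF_D=25, EF_E=11) = 25; EF_F = 25+5 = 30
ES_G = 15; EF_G = 15+6 = 21
ES_H = max(EF_A=9, EF_F=30, EF_G=21) = 30; EF_H = 30+10 = 40
Expected project duration μ = 40 days. Critical path: C → D → F → H.

Backward pass:
LF_H = 40; LS_H = 40−10 = 30
LF_G = LS_H = 30; LS_G = 30−6 = 24
LF_F = LS_H = 30; LS_F = 30−5 = 25
LF_E = LS_F = 25; LS_E = 25−5 = 20
LF_D = LS_F = 25; LS_D = 25−10 = 15
LF_C = min(LS_D=15, LS_G=24) = 15; LS_C = 15−15 = 0
LF_B = LS_E = 20; LS_B = 20−6 = 14
LF_A = min(LS_D=15, LS_H=30) = 15; LS_A = 15−9 = 6
Slack_E = LS_E − ES_E = 20 − 6 = 14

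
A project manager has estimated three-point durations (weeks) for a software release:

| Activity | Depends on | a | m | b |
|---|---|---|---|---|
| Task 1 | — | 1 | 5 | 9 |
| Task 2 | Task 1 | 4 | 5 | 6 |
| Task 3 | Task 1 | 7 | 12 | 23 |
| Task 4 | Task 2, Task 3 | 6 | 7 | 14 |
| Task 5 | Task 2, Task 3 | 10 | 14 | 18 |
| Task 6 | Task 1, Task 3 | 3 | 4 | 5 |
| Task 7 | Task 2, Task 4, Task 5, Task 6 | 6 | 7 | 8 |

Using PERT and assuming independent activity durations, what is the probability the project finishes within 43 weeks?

0.888

te_Task 1 = (1 + 4·5 + 9)/6 = 30/6 = 5; σ²_Task 1 = ((9−1)/6)² = 1.778
te_Task 2 = (4 + 4·5 + 6)/6 = 30/6 = 5; σ²_Task 2 = ((6−4)/6)² = 0.111
te_Task 3 = (7 + 4·12 + 23)/6 = 78/6 = 13; σ²_Task 3 = ((23−7)/6)² = 7.111
te_Task 4 = (6 + 4·7 + 14)/6 = 48/6 = 8; σ²_Task 4 = ((14−6)/6)² = 1.778
te_Task 5 = (10 + 4·14 + 18)/6 = 84/6 = 14; σ²_Task 5 = ((18−10)/6)² = 1.778
te_Task 6 = (3 + 4·4 + 5)/6 = 24/6 = 4; σ²_Task 6 = ((5−3)/6)² = 0.111
te_Task 7 = (6 + 4·7 + 8)/6 = 42/6 = 7; σ²_Task 7 = ((8−6)/6)² = 0.111

Forward pass:
ES_Task 1 = 0; EF_Task 1 = 5
ES_Task 2 = 5; EF_Task 2 = 5+5 = 10
ES_Task 3 = 5; EF_Task 3 = 5+13 = 18
ES_Task 4 = max(EF_Task 2=10, EF_Task 3=18) = 18; EF_Task 4 = 18+8 = 26
ES_Task 5 = max(EF_Task 2=10, EF_Task 3=18) = 18; EF_Task 5 = 18+14 = 32
ES_Task 6 = max(EF_Task 1=5, EF_Task 3=18) = 18; EF_Task 6 = 18+4 = 22
ES_Task 7 = max(EF_Task 2=10, EF_Task 4=26, EF_Task 5=32, EF_Task 6=22) = 32; EF_Task 7 = 32+7 = 39
Expected project duration μ = 39 weeks. Critical path: Task 1 → Task 3 → Task 5 → Task 7.

Variance along critical path = 1.778 + 7.111 + 1.778 + 0.111 = 10.778; σ = √10.778 = 3.283 weeks.
Z = (43 − 39) / 3.283 = 1.218
P(T ≤ 43) = Φ(1.218) ≈ 0.888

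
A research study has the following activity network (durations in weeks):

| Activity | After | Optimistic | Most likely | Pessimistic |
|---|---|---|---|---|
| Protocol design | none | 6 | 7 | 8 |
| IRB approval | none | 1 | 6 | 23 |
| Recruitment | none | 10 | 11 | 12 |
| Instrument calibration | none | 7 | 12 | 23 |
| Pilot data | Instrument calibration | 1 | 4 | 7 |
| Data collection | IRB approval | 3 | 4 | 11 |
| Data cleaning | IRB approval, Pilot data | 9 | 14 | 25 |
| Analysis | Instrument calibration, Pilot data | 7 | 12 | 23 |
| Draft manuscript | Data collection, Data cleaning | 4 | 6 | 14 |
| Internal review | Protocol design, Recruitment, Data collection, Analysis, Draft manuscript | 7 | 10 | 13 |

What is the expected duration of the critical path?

te_Protocol design = (6 + 4·7 + 8)/6 = 42/6 = 7
te_IRB approval = (1 + 4·6 + 23)/6 = 48/6 = 8
te_Recruitment = (10 + 4·11 + 12)/6 = 66/6 = 11
te_Instrument calibration = (7 + 4·12 + 23)/6 = 78/6 = 13
te_Pilot data = (1 + 4·4 + 7)/6 = 24/6 = 4
te_Data collection = (3 + 4·4 + 11)/6 = 30/6 = 5
te_Data cleaning = (9 + 4·14 + 25)/6 = 90/6 = 15
te_Analysis = (7 + 4·12 + 23)/6 = 78/6 = 13
te_Draft manuscript = (4 + 4·6 + 14)/6 = 42/6 = 7
te_Internal review = (7 + 4·10 + 13)/6 = 60/6 = 10

Forward pass:
ES_Protocol design = 0; EF_Protocol design = 7
ES_IRB approval = 0; EF_IRB approval = 8
ES_Recruitment = 0; EF_Recruitment = 11
ES_Instrument calibration = 0; EF_Instrument calibration = 13
ES_Pilot data = 13; EF_Pilot data = 13+4 = 17
ES_Data collection = 8; EF_Data collection = 8+5 = 13
ES_Data cleaning = max(EF_IRB approval=8, EF_Pilot data=17) = 17; EF_Data cleaning = 17+15 = 32
ES_Analysis = max(EF_Instrument calibration=13, EF_Pilot data=17) = 17; EF_Analysis = 17+13 = 30
ES_Draft manuscript = max(EF_Data collection=13, EF_Data cleaning=32) = 32; EF_Draft manuscript = 32+7 = 39
ES_Internal review = max(EF_Protocol design=7, EF_Recruitment=11, EF_Data collection=13, EF_Analysis=30, EF_Draft manuscript=39) = 39; EF_Internal review = 39+10 = 49
Expected project duration μ = 49 weeks. Critical path: Instrument calibration → Pilot data → Data cleaning → Draft manuscript → Internal review.

49 weeks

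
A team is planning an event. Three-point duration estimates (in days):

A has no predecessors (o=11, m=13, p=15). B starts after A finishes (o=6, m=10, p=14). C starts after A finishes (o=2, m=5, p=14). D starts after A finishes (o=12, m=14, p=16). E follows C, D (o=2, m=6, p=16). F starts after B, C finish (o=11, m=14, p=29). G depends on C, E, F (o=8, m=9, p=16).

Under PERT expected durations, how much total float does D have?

te_A = (11 + 4·13 + 15)/6 = 78/6 = 13
te_B = (6 + 4·10 + 14)/6 = 60/6 = 10
te_C = (2 + 4·5 + 14)/6 = 36/6 = 6
te_D = (12 + 4·14 + 16)/6 = 84/6 = 14
te_E = (2 + 4·6 + 16)/6 = 42/6 = 7
te_F = (11 + 4·14 + 29)/6 = 96/6 = 16
te_G = (8 + 4·9 + 16)/6 = 60/6 = 10

Forward pass:
ES_A = 0; EF_A = 13
ES_B = 13; EF_B = 13+10 = 23
ES_C = 13; EF_C = 13+6 = 19
ES_D = 13; EF_D = 13+14 = 27
ES_E = max(EF_C=19, EF_D=27) = 27; EF_E = 27+7 = 34
ES_F = max(EF_B=23, EF_C=19) = 23; EF_F = 23+16 = 39
ES_G = max(EF_C=19, EF_E=34, EF_F=39) = 39; EF_G = 39+10 = 49
Expected project duration μ = 49 days. Critical path: A → B → F → G.

Backward pass:
LF_G = 49; LS_G = 49−10 = 39
LF_F = LS_G = 39; LS_F = 39−16 = 23
LF_E = LS_G = 39; LS_E = 39−7 = 32
LF_D = LS_E = 32; LS_D = 32−14 = 18
LF_C = min(LS_E=32, LS_F=23, LS_G=39) = 23; LS_C = 23−6 = 17
LF_B = LS_F = 23; LS_B = 23−10 = 13
LF_A = min(LS_B=13, LS_C=17, LS_D=18) = 13; LS_A = 13−13 = 0
Slack_D = LS_D − ES_D = 18 − 13 = 5

5 days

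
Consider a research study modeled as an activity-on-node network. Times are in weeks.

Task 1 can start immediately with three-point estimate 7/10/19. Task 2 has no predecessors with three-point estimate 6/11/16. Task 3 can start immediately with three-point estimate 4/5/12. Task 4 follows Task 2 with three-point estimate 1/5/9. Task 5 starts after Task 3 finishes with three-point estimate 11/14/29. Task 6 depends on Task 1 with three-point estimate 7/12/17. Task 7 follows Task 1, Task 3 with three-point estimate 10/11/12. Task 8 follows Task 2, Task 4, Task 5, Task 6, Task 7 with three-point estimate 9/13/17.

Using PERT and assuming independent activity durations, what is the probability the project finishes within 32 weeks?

te_Task 1 = (7 + 4·10 + 19)/6 = 66/6 = 11; σ²_Task 1 = ((19−7)/6)² = 4.000
te_Task 2 = (6 + 4·11 + 16)/6 = 66/6 = 11; σ²_Task 2 = ((16−6)/6)² = 2.778
te_Task 3 = (4 + 4·5 + 12)/6 = 36/6 = 6; σ²_Task 3 = ((12−4)/6)² = 1.778
te_Task 4 = (1 + 4·5 + 9)/6 = 30/6 = 5; σ²_Task 4 = ((9−1)/6)² = 1.778
te_Task 5 = (11 + 4·14 + 29)/6 = 96/6 = 16; σ²_Task 5 = ((29−11)/6)² = 9.000
te_Task 6 = (7 + 4·12 + 17)/6 = 72/6 = 12; σ²_Task 6 = ((17−7)/6)² = 2.778
te_Task 7 = (10 + 4·11 + 12)/6 = 66/6 = 11; σ²_Task 7 = ((12−10)/6)² = 0.111
te_Task 8 = (9 + 4·13 + 17)/6 = 78/6 = 13; σ²_Task 8 = ((17−9)/6)² = 1.778

Forward pass:
ES_Task 1 = 0; EF_Task 1 = 11
ES_Task 2 = 0; EF_Task 2 = 11
ES_Task 3 = 0; EF_Task 3 = 6
ES_Task 4 = 11; EF_Task 4 = 11+5 = 16
ES_Task 5 = 6; EF_Task 5 = 6+16 = 22
ES_Task 6 = 11; EF_Task 6 = 11+12 = 23
ES_Task 7 = max(EF_Task 1=11, EF_Task 3=6) = 11; EF_Task 7 = 11+11 = 22
ES_Task 8 = max(EF_Task 2=11, EF_Task 4=16, EF_Task 5=22, EF_Task 6=23, EF_Task 7=22) = 23; EF_Task 8 = 23+13 = 36
Expected project duration μ = 36 weeks. Critical path: Task 1 → Task 6 → Task 8.

Variance along critical path = 4.000 + 2.778 + 1.778 = 8.556; σ = √8.556 = 2.925 weeks.
Z = (32 − 36) / 2.925 = -1.368
P(T ≤ 32) = Φ(-1.368) ≈ 0.086

0.086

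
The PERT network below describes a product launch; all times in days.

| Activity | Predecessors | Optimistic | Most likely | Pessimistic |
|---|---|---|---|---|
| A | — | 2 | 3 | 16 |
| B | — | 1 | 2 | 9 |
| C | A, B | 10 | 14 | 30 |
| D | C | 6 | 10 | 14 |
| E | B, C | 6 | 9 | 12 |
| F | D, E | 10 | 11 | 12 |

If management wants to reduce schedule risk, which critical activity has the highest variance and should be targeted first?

C

te_A = (2 + 4·3 + 16)/6 = 30/6 = 5; σ²_A = ((16−2)/6)² = 5.444
te_B = (1 + 4·2 + 9)/6 = 18/6 = 3; σ²_B = ((9−1)/6)² = 1.778
te_C = (10 + 4·14 + 30)/6 = 96/6 = 16; σ²_C = ((30−10)/6)² = 11.111
te_D = (6 + 4·10 + 14)/6 = 60/6 = 10; σ²_D = ((14−6)/6)² = 1.778
te_E = (6 + 4·9 + 12)/6 = 54/6 = 9; σ²_E = ((12−6)/6)² = 1.000
te_F = (10 + 4·11 + 12)/6 = 66/6 = 11; σ²_F = ((12−10)/6)² = 0.111

Forward pass:
ES_A = 0; EF_A = 5
ES_B = 0; EF_B = 3
ES_C = max(EF_A=5, EF_B=3) = 5; EF_C = 5+16 = 21
ES_D = 21; EF_D = 21+10 = 31
ES_E = max(EF_B=3, EF_C=21) = 21; EF_E = 21+9 = 30
ES_F = max(EF_D=31, EF_E=30) = 31; EF_F = 31+11 = 42
Expected project duration μ = 42 days. Critical path: A → C → D → F.

Variances on critical path: σ²_A=5.444, σ²_C=11.111, σ²_D=1.778, σ²_F=0.111.
Largest is σ²_C = 11.111.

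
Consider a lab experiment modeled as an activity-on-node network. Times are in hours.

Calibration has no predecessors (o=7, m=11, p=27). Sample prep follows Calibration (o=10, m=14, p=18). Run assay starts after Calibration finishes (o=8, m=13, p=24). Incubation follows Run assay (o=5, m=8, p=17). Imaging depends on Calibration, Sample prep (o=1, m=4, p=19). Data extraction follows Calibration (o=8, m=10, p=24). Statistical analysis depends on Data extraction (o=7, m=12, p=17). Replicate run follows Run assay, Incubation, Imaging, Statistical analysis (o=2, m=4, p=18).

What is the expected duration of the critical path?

43 hours

te_Calibration = (7 + 4·11 + 27)/6 = 78/6 = 13
te_Sample prep = (10 + 4·14 + 18)/6 = 84/6 = 14
te_Run assay = (8 + 4·13 + 24)/6 = 84/6 = 14
te_Incubation = (5 + 4·8 + 17)/6 = 54/6 = 9
te_Imaging = (1 + 4·4 + 19)/6 = 36/6 = 6
te_Data extraction = (8 + 4·10 + 24)/6 = 72/6 = 12
te_Statistical analysis = (7 + 4·12 + 17)/6 = 72/6 = 12
te_Replicate run = (2 + 4·4 + 18)/6 = 36/6 = 6

Forward pass:
ES_Calibration = 0; EF_Calibration = 13
ES_Sample prep = 13; EF_Sample prep = 13+14 = 27
ES_Run assay = 13; EF_Run assay = 13+14 = 27
ES_Incubation = 27; EF_Incubation = 27+9 = 36
ES_Imaging = max(EF_Calibration=13, EF_Sample prep=27) = 27; EF_Imaging = 27+6 = 33
ES_Data extraction = 13; EF_Data extraction = 13+12 = 25
ES_Statistical analysis = 25; EF_Statistical analysis = 25+12 = 37
ES_Replicate run = max(EF_Run assay=27, EF_Incubation=36, EF_Imaging=33, EF_Statistical analysis=37) = 37; EF_Replicate run = 37+6 = 43
Expected project duration μ = 43 hours. Critical path: Calibration → Data extraction → Statistical analysis → Replicate run.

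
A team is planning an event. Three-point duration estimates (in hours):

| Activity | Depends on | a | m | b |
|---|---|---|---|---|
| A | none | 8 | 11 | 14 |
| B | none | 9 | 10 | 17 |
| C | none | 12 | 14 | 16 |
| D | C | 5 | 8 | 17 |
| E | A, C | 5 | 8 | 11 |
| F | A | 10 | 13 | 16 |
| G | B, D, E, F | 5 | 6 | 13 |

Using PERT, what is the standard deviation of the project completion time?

te_A = (8 + 4·11 + 14)/6 = 66/6 = 11; σ²_A = ((14−8)/6)² = 1.000
te_B = (9 + 4·10 + 17)/6 = 66/6 = 11; σ²_B = ((17−9)/6)² = 1.778
te_C = (12 + 4·14 + 16)/6 = 84/6 = 14; σ²_C = ((16−12)/6)² = 0.444
te_D = (5 + 4·8 + 17)/6 = 54/6 = 9; σ²_D = ((17−5)/6)² = 4.000
te_E = (5 + 4·8 + 11)/6 = 48/6 = 8; σ²_E = ((11−5)/6)² = 1.000
te_F = (10 + 4·13 + 16)/6 = 78/6 = 13; σ²_F = ((16−10)/6)² = 1.000
te_G = (5 + 4·6 + 13)/6 = 42/6 = 7; σ²_G = ((13−5)/6)² = 1.778

Forward pass:
ES_A = 0; EF_A = 11
ES_B = 0; EF_B = 11
ES_C = 0; EF_C = 14
ES_D = 14; EF_D = 14+9 = 23
ES_E = max(EF_A=11, EF_C=14) = 14; EF_E = 14+8 = 22
ES_F = 11; EF_F = 11+13 = 24
ES_G = max(EF_B=11, EF_D=23, EF_E=22, EF_F=24) = 24; EF_G = 24+7 = 31
Expected project duration μ = 31 hours. Critical path: A → F → G.

Variance along critical path = 1.000 + 1.000 + 1.778 = 3.778
σ = √3.778 = 1.944 hours

1.94 hours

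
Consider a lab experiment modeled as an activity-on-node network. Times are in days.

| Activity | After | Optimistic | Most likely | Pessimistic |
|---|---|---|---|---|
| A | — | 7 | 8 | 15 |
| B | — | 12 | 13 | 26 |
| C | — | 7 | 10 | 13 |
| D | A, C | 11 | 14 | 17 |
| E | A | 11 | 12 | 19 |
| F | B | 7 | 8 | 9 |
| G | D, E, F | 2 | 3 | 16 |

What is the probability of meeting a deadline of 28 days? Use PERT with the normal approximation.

te_A = (7 + 4·8 + 15)/6 = 54/6 = 9; σ²_A = ((15−7)/6)² = 1.778
te_B = (12 + 4·13 + 26)/6 = 90/6 = 15; σ²_B = ((26−12)/6)² = 5.444
te_C = (7 + 4·10 + 13)/6 = 60/6 = 10; σ²_C = ((13−7)/6)² = 1.000
te_D = (11 + 4·14 + 17)/6 = 84/6 = 14; σ²_D = ((17−11)/6)² = 1.000
te_E = (11 + 4·12 + 19)/6 = 78/6 = 13; σ²_E = ((19−11)/6)² = 1.778
te_F = (7 + 4·8 + 9)/6 = 48/6 = 8; σ²_F = ((9−7)/6)² = 0.111
te_G = (2 + 4·3 + 16)/6 = 30/6 = 5; σ²_G = ((16−2)/6)² = 5.444

Forward pass:
ES_A = 0; EF_A = 9
ES_B = 0; EF_B = 15
ES_C = 0; EF_C = 10
ES_D = max(EF_A=9, EF_C=10) = 10; EF_D = 10+14 = 24
ES_E = 9; EF_E = 9+13 = 22
ES_F = 15; EF_F = 15+8 = 23
ES_G = max(EF_D=24, EF_E=22, EF_F=23) = 24; EF_G = 24+5 = 29
Expected project duration μ = 29 days. Critical path: C → D → G.

Variance along critical path = 1.000 + 1.000 + 5.444 = 7.444; σ = √7.444 = 2.728 days.
Z = (28 − 29) / 2.728 = -0.367
P(T ≤ 28) = Φ(-0.367) ≈ 0.357

0.357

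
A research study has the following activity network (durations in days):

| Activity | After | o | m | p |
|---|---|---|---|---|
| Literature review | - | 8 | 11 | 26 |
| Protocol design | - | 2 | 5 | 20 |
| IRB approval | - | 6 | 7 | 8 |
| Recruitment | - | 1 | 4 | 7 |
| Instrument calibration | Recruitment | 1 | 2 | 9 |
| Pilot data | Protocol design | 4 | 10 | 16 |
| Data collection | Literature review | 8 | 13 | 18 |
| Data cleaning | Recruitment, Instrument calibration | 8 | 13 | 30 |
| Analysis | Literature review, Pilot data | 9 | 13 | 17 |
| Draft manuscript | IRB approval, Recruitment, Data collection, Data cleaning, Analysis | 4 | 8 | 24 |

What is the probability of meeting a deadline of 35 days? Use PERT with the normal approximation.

te_Literature review = (8 + 4·11 + 26)/6 = 78/6 = 13; σ²_Literature review = ((26−8)/6)² = 9.000
te_Protocol design = (2 + 4·5 + 20)/6 = 42/6 = 7; σ²_Protocol design = ((20−2)/6)² = 9.000
te_IRB approval = (6 + 4·7 + 8)/6 = 42/6 = 7; σ²_IRB approval = ((8−6)/6)² = 0.111
te_Recruitment = (1 + 4·4 + 7)/6 = 24/6 = 4; σ²_Recruitment = ((7−1)/6)² = 1.000
te_Instrument calibration = (1 + 4·2 + 9)/6 = 18/6 = 3; σ²_Instrument calibration = ((9−1)/6)² = 1.778
te_Pilot data = (4 + 4·10 + 16)/6 = 60/6 = 10; σ²_Pilot data = ((16−4)/6)² = 4.000
te_Data collection = (8 + 4·13 + 18)/6 = 78/6 = 13; σ²_Data collection = ((18−8)/6)² = 2.778
te_Data cleaning = (8 + 4·13 + 30)/6 = 90/6 = 15; σ²_Data cleaning = ((30−8)/6)² = 13.444
te_Analysis = (9 + 4·13 + 17)/6 = 78/6 = 13; σ²_Analysis = ((17−9)/6)² = 1.778
te_Draft manuscript = (4 + 4·8 + 24)/6 = 60/6 = 10; σ²_Draft manuscript = ((24−4)/6)² = 11.111

Forward pass:
ES_Literature review = 0; EF_Literature review = 13
ES_Protocol design = 0; EF_Protocol design = 7
ES_IRB approval = 0; EF_IRB approval = 7
ES_Recruitment = 0; EF_Recruitment = 4
ES_Instrument calibration = 4; EF_Instrument calibration = 4+3 = 7
ES_Pilot data = 7; EF_Pilot data = 7+10 = 17
ES_Data collection = 13; EF_Data collection = 13+13 = 26
ES_Data cleaning = max(EF_Recruitment=4, EF_Instrument calibration=7) = 7; EF_Data cleaning = 7+15 = 22
ES_Analysis = max(EF_Literature review=13, EF_Pilot data=17) = 17; EF_Analysis = 17+13 = 30
ES_Draft manuscript = max(EF_IRB approval=7, EF_Recruitment=4, EF_Data collection=26, EF_Data cleaning=22, EF_Analysis=30) = 30; EF_Draft manuscript = 30+10 = 40
Expected project duration μ = 40 days. Critical path: Protocol design → Pilot data → Analysis → Draft manuscript.

Variance along critical path = 9.000 + 4.000 + 1.778 + 11.111 = 25.889; σ = √25.889 = 5.088 days.
Z = (35 − 40) / 5.088 = -0.983
P(T ≤ 35) = Φ(-0.983) ≈ 0.163

0.163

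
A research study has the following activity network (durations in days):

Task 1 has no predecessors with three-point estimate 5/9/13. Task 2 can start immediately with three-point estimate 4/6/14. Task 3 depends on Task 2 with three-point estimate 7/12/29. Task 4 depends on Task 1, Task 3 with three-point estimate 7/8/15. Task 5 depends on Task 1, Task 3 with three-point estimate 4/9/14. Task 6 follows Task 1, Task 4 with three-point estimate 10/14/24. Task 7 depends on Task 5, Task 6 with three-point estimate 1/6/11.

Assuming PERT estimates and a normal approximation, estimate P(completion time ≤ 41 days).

te_Task 1 = (5 + 4·9 + 13)/6 = 54/6 = 9; σ²_Task 1 = ((13−5)/6)² = 1.778
te_Task 2 = (4 + 4·6 + 14)/6 = 42/6 = 7; σ²_Task 2 = ((14−4)/6)² = 2.778
te_Task 3 = (7 + 4·12 + 29)/6 = 84/6 = 14; σ²_Task 3 = ((29−7)/6)² = 13.444
te_Task 4 = (7 + 4·8 + 15)/6 = 54/6 = 9; σ²_Task 4 = ((15−7)/6)² = 1.778
te_Task 5 = (4 + 4·9 + 14)/6 = 54/6 = 9; σ²_Task 5 = ((14−4)/6)² = 2.778
te_Task 6 = (10 + 4·14 + 24)/6 = 90/6 = 15; σ²_Task 6 = ((24−10)/6)² = 5.444
te_Task 7 = (1 + 4·6 + 11)/6 = 36/6 = 6; σ²_Task 7 = ((11−1)/6)² = 2.778

Forward pass:
ES_Task 1 = 0; EF_Task 1 = 9
ES_Task 2 = 0; EF_Task 2 = 7
ES_Task 3 = 7; EF_Task 3 = 7+14 = 21
ES_Task 4 = max(EF_Task 1=9, EF_Task 3=21) = 21; EF_Task 4 = 21+9 = 30
ES_Task 5 = max(EF_Task 1=9, EF_Task 3=21) = 21; EF_Task 5 = 21+9 = 30
ES_Task 6 = max(EF_Task 1=9, EF_Task 4=30) = 30; EF_Task 6 = 30+15 = 45
ES_Task 7 = max(EF_Task 5=30, EF_Task 6=45) = 45; EF_Task 7 = 45+6 = 51
Expected project duration μ = 51 days. Critical path: Task 2 → Task 3 → Task 4 → Task 6 → Task 7.

Variance along critical path = 2.778 + 13.444 + 1.778 + 5.444 + 2.778 = 26.222; σ = √26.222 = 5.121 days.
Z = (41 − 51) / 5.121 = -1.953
P(T ≤ 41) = Φ(-1.953) ≈ 0.025

0.025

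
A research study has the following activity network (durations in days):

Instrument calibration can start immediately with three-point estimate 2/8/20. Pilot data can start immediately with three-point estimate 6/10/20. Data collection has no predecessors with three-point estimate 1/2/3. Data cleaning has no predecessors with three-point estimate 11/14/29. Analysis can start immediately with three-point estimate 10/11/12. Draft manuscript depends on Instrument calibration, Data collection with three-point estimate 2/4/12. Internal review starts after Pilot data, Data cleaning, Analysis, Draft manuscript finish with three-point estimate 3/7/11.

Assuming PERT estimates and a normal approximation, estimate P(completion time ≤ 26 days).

0.820

te_Instrument calibration = (2 + 4·8 + 20)/6 = 54/6 = 9; σ²_Instrument calibration = ((20−2)/6)² = 9.000
te_Pilot data = (6 + 4·10 + 20)/6 = 66/6 = 11; σ²_Pilot data = ((20−6)/6)² = 5.444
te_Data collection = (1 + 4·2 + 3)/6 = 12/6 = 2; σ²_Data collection = ((3−1)/6)² = 0.111
te_Data cleaning = (11 + 4·14 + 29)/6 = 96/6 = 16; σ²_Data cleaning = ((29−11)/6)² = 9.000
te_Analysis = (10 + 4·11 + 12)/6 = 66/6 = 11; σ²_Analysis = ((12−10)/6)² = 0.111
te_Draft manuscript = (2 + 4·4 + 12)/6 = 30/6 = 5; σ²_Draft manuscript = ((12−2)/6)² = 2.778
te_Internal review = (3 + 4·7 + 11)/6 = 42/6 = 7; σ²_Internal review = ((11−3)/6)² = 1.778

Forward pass:
ES_Instrument calibration = 0; EF_Instrument calibration = 9
ES_Pilot data = 0; EF_Pilot data = 11
ES_Data collection = 0; EF_Data collection = 2
ES_Data cleaning = 0; EF_Data cleaning = 16
ES_Analysis = 0; EF_Analysis = 11
ES_Draft manuscript = max(EF_Instrument calibration=9, EF_Data collection=2) = 9; EF_Draft manuscript = 9+5 = 14
ES_Internal review = max(EF_Pilot data=11, EF_Data cleaning=16, EF_Analysis=11, EF_Draft manuscript=14) = 16; EF_Internal review = 16+7 = 23
Expected project duration μ = 23 days. Critical path: Data cleaning → Internal review.

Variance along critical path = 9.000 + 1.778 = 10.778; σ = √10.778 = 3.283 days.
Z = (26 − 23) / 3.283 = 0.914
P(T ≤ 26) = Φ(0.914) ≈ 0.820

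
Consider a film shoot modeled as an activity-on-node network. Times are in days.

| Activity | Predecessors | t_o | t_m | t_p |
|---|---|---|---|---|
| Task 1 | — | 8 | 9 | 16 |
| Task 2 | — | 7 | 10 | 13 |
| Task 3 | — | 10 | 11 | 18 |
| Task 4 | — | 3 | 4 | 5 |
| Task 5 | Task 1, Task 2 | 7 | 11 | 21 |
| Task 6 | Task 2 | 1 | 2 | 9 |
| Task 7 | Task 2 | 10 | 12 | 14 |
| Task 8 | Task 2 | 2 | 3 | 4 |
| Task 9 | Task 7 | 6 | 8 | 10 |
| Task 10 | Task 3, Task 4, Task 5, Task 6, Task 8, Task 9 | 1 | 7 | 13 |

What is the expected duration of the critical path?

te_Task 1 = (8 + 4·9 + 16)/6 = 60/6 = 10
te_Task 2 = (7 + 4·10 + 13)/6 = 60/6 = 10
te_Task 3 = (10 + 4·11 + 18)/6 = 72/6 = 12
te_Task 4 = (3 + 4·4 + 5)/6 = 24/6 = 4
te_Task 5 = (7 + 4·11 + 21)/6 = 72/6 = 12
te_Task 6 = (1 + 4·2 + 9)/6 = 18/6 = 3
te_Task 7 = (10 + 4·12 + 14)/6 = 72/6 = 12
te_Task 8 = (2 + 4·3 + 4)/6 = 18/6 = 3
te_Task 9 = (6 + 4·8 + 10)/6 = 48/6 = 8
te_Task 10 = (1 + 4·7 + 13)/6 = 42/6 = 7

Forward pass:
ES_Task 1 = 0; EF_Task 1 = 10
ES_Task 2 = 0; EF_Task 2 = 10
ES_Task 3 = 0; EF_Task 3 = 12
ES_Task 4 = 0; EF_Task 4 = 4
ES_Task 5 = max(EF_Task 1=10, EF_Task 2=10) = 10; EF_Task 5 = 10+12 = 22
ES_Task 6 = 10; EF_Task 6 = 10+3 = 13
ES_Task 7 = 10; EF_Task 7 = 10+12 = 22
ES_Task 8 = 10; EF_Task 8 = 10+3 = 13
ES_Task 9 = 22; EF_Task 9 = 22+8 = 30
ES_Task 10 = max(EF_Task 3=12, EF_Task 4=4, EF_Task 5=22, EF_Task 6=13, EF_Task 8=13, EF_Task 9=30) = 30; EF_Task 10 = 30+7 = 37
Expected project duration μ = 37 days. Critical path: Task 2 → Task 7 → Task 9 → Task 10.

37 days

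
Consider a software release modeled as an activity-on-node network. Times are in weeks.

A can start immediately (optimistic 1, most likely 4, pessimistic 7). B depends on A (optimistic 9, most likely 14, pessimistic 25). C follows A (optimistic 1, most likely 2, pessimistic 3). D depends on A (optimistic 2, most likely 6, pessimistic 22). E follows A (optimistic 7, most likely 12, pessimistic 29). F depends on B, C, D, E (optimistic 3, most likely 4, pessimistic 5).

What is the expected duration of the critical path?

23 weeks

te_A = (1 + 4·4 + 7)/6 = 24/6 = 4
te_B = (9 + 4·14 + 25)/6 = 90/6 = 15
te_C = (1 + 4·2 + 3)/6 = 12/6 = 2
te_D = (2 + 4·6 + 22)/6 = 48/6 = 8
te_E = (7 + 4·12 + 29)/6 = 84/6 = 14
te_F = (3 + 4·4 + 5)/6 = 24/6 = 4

Forward pass:
ES_A = 0; EF_A = 4
ES_B = 4; EF_B = 4+15 = 19
ES_C = 4; EF_C = 4+2 = 6
ES_D = 4; EF_D = 4+8 = 12
ES_E = 4; EF_E = 4+14 = 18
ES_F = max(EF_B=19, EF_C=6, EF_D=12, EF_E=18) = 19; EF_F = 19+4 = 23
Expected project duration μ = 23 weeks. Critical path: A → B → F.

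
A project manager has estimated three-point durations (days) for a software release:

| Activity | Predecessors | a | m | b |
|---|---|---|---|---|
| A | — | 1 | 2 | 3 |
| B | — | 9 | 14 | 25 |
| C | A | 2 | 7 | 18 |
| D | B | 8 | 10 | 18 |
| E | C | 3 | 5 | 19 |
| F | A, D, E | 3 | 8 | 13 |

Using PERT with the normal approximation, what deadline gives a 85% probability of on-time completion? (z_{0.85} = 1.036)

te_A = (1 + 4·2 + 3)/6 = 12/6 = 2; σ²_A = ((3−1)/6)² = 0.111
te_B = (9 + 4·14 + 25)/6 = 90/6 = 15; σ²_B = ((25−9)/6)² = 7.111
te_C = (2 + 4·7 + 18)/6 = 48/6 = 8; σ²_C = ((18−2)/6)² = 7.111
te_D = (8 + 4·10 + 18)/6 = 66/6 = 11; σ²_D = ((18−8)/6)² = 2.778
te_E = (3 + 4·5 + 19)/6 = 42/6 = 7; σ²_E = ((19−3)/6)² = 7.111
te_F = (3 + 4·8 + 13)/6 = 48/6 = 8; σ²_F = ((13−3)/6)² = 2.778

Forward pass:
ES_A = 0; EF_A = 2
ES_B = 0; EF_B = 15
ES_C = 2; EF_C = 2+8 = 10
ES_D = 15; EF_D = 15+11 = 26
ES_E = 10; EF_E = 10+7 = 17
ES_F = max(EF_A=2, EF_D=26, EF_E=17) = 26; EF_F = 26+8 = 34
Expected project duration μ = 34 days. Critical path: B → D → F.

Variance along critical path = 7.111 + 2.778 + 2.778 = 12.667; σ = 3.559 days.
D = μ + z·σ = 34 + 1.036·3.559 = 37.7 days

37.7 days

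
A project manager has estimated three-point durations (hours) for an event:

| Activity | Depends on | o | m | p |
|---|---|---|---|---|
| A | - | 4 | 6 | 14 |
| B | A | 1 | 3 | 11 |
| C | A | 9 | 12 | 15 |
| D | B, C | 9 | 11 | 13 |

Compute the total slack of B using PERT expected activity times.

8 hours

te_A = (4 + 4·6 + 14)/6 = 42/6 = 7
te_B = (1 + 4·3 + 11)/6 = 24/6 = 4
te_C = (9 + 4·12 + 15)/6 = 72/6 = 12
te_D = (9 + 4·11 + 13)/6 = 66/6 = 11

Forward pass:
ES_A = 0; EF_A = 7
ES_B = 7; EF_B = 7+4 = 11
ES_C = 7; EF_C = 7+12 = 19
ES_D = max(EF_B=11, EF_C=19) = 19; EF_D = 19+11 = 30
Expected project duration μ = 30 hours. Critical path: A → C → D.

Backward pass:
LF_D = 30; LS_D = 30−11 = 19
LF_C = LS_D = 19; LS_C = 19−12 = 7
LF_B = LS_D = 19; LS_B = 19−4 = 15
LF_A = min(LS_B=15, LS_C=7) = 7; LS_A = 7−7 = 0
Slack_B = LS_B − ES_B = 15 − 7 = 8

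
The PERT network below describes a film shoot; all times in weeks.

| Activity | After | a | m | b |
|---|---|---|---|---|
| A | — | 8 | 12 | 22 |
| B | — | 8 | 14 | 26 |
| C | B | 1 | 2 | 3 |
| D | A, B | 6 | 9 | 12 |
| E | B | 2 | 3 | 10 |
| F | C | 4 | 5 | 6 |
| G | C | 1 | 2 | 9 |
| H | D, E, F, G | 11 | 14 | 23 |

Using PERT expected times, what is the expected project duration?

39 weeks

te_A = (8 + 4·12 + 22)/6 = 78/6 = 13
te_B = (8 + 4·14 + 26)/6 = 90/6 = 15
te_C = (1 + 4·2 + 3)/6 = 12/6 = 2
te_D = (6 + 4·9 + 12)/6 = 54/6 = 9
te_E = (2 + 4·3 + 10)/6 = 24/6 = 4
te_F = (4 + 4·5 + 6)/6 = 30/6 = 5
te_G = (1 + 4·2 + 9)/6 = 18/6 = 3
te_H = (11 + 4·14 + 23)/6 = 90/6 = 15

Forward pass:
ES_A = 0; EF_A = 13
ES_B = 0; EF_B = 15
ES_C = 15; EF_C = 15+2 = 17
ES_D = max(EF_A=13, EF_B=15) = 15; EF_D = 15+9 = 24
ES_E = 15; EF_E = 15+4 = 19
ES_F = 17; EF_F = 17+5 = 22
ES_G = 17; EF_G = 17+3 = 20
ES_H = max(EF_D=24, EF_E=19, EF_F=22, EF_G=20) = 24; EF_H = 24+15 = 39
Expected project duration μ = 39 weeks. Critical path: B → D → H.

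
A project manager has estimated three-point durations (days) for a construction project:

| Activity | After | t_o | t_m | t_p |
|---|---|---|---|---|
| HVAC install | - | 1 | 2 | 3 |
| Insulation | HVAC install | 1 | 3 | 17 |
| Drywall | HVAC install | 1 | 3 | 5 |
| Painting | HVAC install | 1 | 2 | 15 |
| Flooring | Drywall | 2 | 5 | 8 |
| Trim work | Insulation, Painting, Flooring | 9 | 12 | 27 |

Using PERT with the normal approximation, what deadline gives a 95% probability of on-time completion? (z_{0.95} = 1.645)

te_HVAC install = (1 + 4·2 + 3)/6 = 12/6 = 2; σ²_HVAC install = ((3−1)/6)² = 0.111
te_Insulation = (1 + 4·3 + 17)/6 = 30/6 = 5; σ²_Insulation = ((17−1)/6)² = 7.111
te_Drywall = (1 + 4·3 + 5)/6 = 18/6 = 3; σ²_Drywall = ((5−1)/6)² = 0.444
te_Painting = (1 + 4·2 + 15)/6 = 24/6 = 4; σ²_Painting = ((15−1)/6)² = 5.444
te_Flooring = (2 + 4·5 + 8)/6 = 30/6 = 5; σ²_Flooring = ((8−2)/6)² = 1.000
te_Trim work = (9 + 4·12 + 27)/6 = 84/6 = 14; σ²_Trim work = ((27−9)/6)² = 9.000

Forward pass:
ES_HVAC install = 0; EF_HVAC install = 2
ES_Insulation = 2; EF_Insulation = 2+5 = 7
ES_Drywall = 2; EF_Drywall = 2+3 = 5
ES_Painting = 2; EF_Painting = 2+4 = 6
ES_Flooring = 5; EF_Flooring = 5+5 = 10
ES_Trim work = max(EF_Insulation=7, EF_Painting=6, EF_Flooring=10) = 10; EF_Trim work = 10+14 = 24
Expected project duration μ = 24 days. Critical path: HVAC install → Drywall → Flooring → Trim work.

Variance along critical path = 0.111 + 0.444 + 1.000 + 9.000 = 10.556; σ = 3.249 days.
D = μ + z·σ = 24 + 1.645·3.249 = 29.3 days

29.3 days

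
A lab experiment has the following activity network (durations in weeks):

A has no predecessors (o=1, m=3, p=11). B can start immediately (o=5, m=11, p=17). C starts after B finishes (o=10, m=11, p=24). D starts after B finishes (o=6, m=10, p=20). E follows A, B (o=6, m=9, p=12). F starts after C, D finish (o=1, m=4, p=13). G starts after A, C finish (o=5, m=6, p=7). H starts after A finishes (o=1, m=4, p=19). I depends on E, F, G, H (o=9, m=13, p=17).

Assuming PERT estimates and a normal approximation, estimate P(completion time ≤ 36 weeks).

te_A = (1 + 4·3 + 11)/6 = 24/6 = 4; σ²_A = ((11−1)/6)² = 2.778
te_B = (5 + 4·11 + 17)/6 = 66/6 = 11; σ²_B = ((17−5)/6)² = 4.000
te_C = (10 + 4·11 + 24)/6 = 78/6 = 13; σ²_C = ((24−10)/6)² = 5.444
te_D = (6 + 4·10 + 20)/6 = 66/6 = 11; σ²_D = ((20−6)/6)² = 5.444
te_E = (6 + 4·9 + 12)/6 = 54/6 = 9; σ²_E = ((12−6)/6)² = 1.000
te_F = (1 + 4·4 + 13)/6 = 30/6 = 5; σ²_F = ((13−1)/6)² = 4.000
te_G = (5 + 4·6 + 7)/6 = 36/6 = 6; σ²_G = ((7−5)/6)² = 0.111
te_H = (1 + 4·4 + 19)/6 = 36/6 = 6; σ²_H = ((19−1)/6)² = 9.000
te_I = (9 + 4·13 + 17)/6 = 78/6 = 13; σ²_I = ((17−9)/6)² = 1.778

Forward pass:
ES_A = 0; EF_A = 4
ES_B = 0; EF_B = 11
ES_C = 11; EF_C = 11+13 = 24
ES_D = 11; EF_D = 11+11 = 22
ES_E = max(EF_A=4, EF_B=11) = 11; EF_E = 11+9 = 20
ES_F = max(EF_C=24, EF_D=22) = 24; EF_F = 24+5 = 29
ES_G = max(EF_A=4, EF_C=24) = 24; EF_G = 24+6 = 30
ES_H = 4; EF_H = 4+6 = 10
ES_I = max(EF_E=20, EF_F=29, EF_G=30, EF_H=10) = 30; EF_I = 30+13 = 43
Expected project duration μ = 43 weeks. Critical path: B → C → G → I.

Variance along critical path = 4.000 + 5.444 + 0.111 + 1.778 = 11.333; σ = √11.333 = 3.367 weeks.
Z = (36 − 43) / 3.367 = -2.079
P(T ≤ 36) = Φ(-2.079) ≈ 0.019

0.019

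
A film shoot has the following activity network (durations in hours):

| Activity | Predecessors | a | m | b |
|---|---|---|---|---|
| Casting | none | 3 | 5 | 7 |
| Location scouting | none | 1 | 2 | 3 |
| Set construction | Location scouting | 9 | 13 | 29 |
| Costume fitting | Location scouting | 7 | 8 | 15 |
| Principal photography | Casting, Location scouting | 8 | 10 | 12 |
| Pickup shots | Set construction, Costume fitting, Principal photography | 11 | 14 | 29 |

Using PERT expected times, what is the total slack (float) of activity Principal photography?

te_Casting = (3 + 4·5 + 7)/6 = 30/6 = 5
te_Location scouting = (1 + 4·2 + 3)/6 = 12/6 = 2
te_Set construction = (9 + 4·13 + 29)/6 = 90/6 = 15
te_Costume fitting = (7 + 4·8 + 15)/6 = 54/6 = 9
te_Principal photography = (8 + 4·10 + 12)/6 = 60/6 = 10
te_Pickup shots = (11 + 4·14 + 29)/6 = 96/6 = 16

Forward pass:
ES_Casting = 0; EF_Casting = 5
ES_Location scouting = 0; EF_Location scouting = 2
ES_Set construction = 2; EF_Set construction = 2+15 = 17
ES_Costume fitting = 2; EF_Costume fitting = 2+9 = 11
ES_Principal photography = max(EF_Casting=5, EF_Location scouting=2) = 5; EF_Principal photography = 5+10 = 15
ES_Pickup shots = max(EF_Set construction=17, EF_Costume fitting=11, EF_Principal photography=15) = 17; EF_Pickup shots = 17+16 = 33
Expected project duration μ = 33 hours. Critical path: Location scouting → Set construction → Pickup shots.

Backward pass:
LF_Pickup shots = 33; LS_Pickup shots = 33−16 = 17
LF_Principal photography = LS_Pickup shots = 17; LS_Principal photography = 17−10 = 7
LF_Costume fitting = LS_Pickup shots = 17; LS_Costume fitting = 17−9 = 8
LF_Set construction = LS_Pickup shots = 17; LS_Set construction = 17−15 = 2
LF_Location scouting = min(LS_Set construction=2, LS_Costume fitting=8, LS_Principal photography=7) = 2; LS_Location scouting = 2−2 = 0
LF_Casting = LS_Principal photography = 7; LS_Casting = 7−5 = 2
Slack_Principal photography = LS_Principal photography − ES_Principal photography = 7 − 5 = 2

2 hours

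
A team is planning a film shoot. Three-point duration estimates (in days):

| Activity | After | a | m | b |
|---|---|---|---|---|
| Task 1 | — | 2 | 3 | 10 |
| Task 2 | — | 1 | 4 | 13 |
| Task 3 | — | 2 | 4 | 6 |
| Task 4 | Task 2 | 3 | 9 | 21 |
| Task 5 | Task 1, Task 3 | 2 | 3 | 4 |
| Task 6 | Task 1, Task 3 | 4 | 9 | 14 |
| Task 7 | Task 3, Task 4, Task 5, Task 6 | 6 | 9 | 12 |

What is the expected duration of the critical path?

te_Task 1 = (2 + 4·3 + 10)/6 = 24/6 = 4
te_Task 2 = (1 + 4·4 + 13)/6 = 30/6 = 5
te_Task 3 = (2 + 4·4 + 6)/6 = 24/6 = 4
te_Task 4 = (3 + 4·9 + 21)/6 = 60/6 = 10
te_Task 5 = (2 + 4·3 + 4)/6 = 18/6 = 3
te_Task 6 = (4 + 4·9 + 14)/6 = 54/6 = 9
te_Task 7 = (6 + 4·9 + 12)/6 = 54/6 = 9

Forward pass:
ES_Task 1 = 0; EF_Task 1 = 4
ES_Task 2 = 0; EF_Task 2 = 5
ES_Task 3 = 0; EF_Task 3 = 4
ES_Task 4 = 5; EF_Task 4 = 5+10 = 15
ES_Task 5 = max(EF_Task 1=4, EF_Task 3=4) = 4; EF_Task 5 = 4+3 = 7
ES_Task 6 = max(EF_Task 1=4, EF_Task 3=4) = 4; EF_Task 6 = 4+9 = 13
ES_Task 7 = max(EF_Task 3=4, EF_Task 4=15, EF_Task 5=7, EF_Task 6=13) = 15; EF_Task 7 = 15+9 = 24
Expected project duration μ = 24 days. Critical path: Task 2 → Task 4 → Task 7.

24 days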